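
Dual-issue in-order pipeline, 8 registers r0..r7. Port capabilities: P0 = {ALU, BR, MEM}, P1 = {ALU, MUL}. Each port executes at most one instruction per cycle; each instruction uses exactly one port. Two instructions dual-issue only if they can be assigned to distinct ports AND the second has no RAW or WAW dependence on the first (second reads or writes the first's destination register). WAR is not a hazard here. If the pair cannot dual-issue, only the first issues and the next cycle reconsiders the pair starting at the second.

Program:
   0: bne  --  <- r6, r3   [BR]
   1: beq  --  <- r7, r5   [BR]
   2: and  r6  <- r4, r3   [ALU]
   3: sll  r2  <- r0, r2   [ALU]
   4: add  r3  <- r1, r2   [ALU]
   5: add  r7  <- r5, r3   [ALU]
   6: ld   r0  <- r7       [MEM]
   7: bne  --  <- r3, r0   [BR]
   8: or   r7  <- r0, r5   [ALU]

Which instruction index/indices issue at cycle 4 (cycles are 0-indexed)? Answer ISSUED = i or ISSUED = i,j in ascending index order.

#0 head=0: bne.BR i0 no-port BR/BR
#1 head=1: beq.BR and.ALU i1+i2 dual
#2 head=3: sll.ALU i3 RAW r2
#3 head=4: add.ALU i4 RAW r3
#4 head=5: add.ALU i5 RAW r7
#5 head=6: ld.MEM i6 no-port MEM/BR
#6 head=7: bne.BR or.ALU i7+i8 dual

ISSUED = 5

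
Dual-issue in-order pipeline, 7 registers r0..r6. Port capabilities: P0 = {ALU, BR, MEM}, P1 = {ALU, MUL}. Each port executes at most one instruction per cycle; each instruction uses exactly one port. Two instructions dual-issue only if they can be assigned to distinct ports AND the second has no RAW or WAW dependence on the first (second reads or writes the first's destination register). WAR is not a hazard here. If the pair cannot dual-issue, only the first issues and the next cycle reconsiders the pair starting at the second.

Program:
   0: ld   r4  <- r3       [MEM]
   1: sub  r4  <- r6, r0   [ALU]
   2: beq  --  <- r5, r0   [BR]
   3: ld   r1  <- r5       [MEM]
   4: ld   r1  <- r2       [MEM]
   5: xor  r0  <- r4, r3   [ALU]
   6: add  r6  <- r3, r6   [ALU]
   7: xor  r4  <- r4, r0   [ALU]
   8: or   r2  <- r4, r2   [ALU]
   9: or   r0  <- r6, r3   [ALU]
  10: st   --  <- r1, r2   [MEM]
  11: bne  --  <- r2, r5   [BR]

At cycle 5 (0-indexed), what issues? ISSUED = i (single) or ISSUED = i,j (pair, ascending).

ISSUED = 8,9

c0: i0 ld.MEM  WAW r4
c1: i1+i2 sub.ALU/beq.BR  pair
c2: i3 ld.MEM  no-port MEM/MEM
c3: i4+i5 ld.MEM/xor.ALU  pair
c4: i6+i7 add.ALU/xor.ALU  pair
c5: i8+i9 or.ALU/or.ALU  pair
c6: i10 st.MEM  no-port MEM/BR
c7: i11 bne.BR  tail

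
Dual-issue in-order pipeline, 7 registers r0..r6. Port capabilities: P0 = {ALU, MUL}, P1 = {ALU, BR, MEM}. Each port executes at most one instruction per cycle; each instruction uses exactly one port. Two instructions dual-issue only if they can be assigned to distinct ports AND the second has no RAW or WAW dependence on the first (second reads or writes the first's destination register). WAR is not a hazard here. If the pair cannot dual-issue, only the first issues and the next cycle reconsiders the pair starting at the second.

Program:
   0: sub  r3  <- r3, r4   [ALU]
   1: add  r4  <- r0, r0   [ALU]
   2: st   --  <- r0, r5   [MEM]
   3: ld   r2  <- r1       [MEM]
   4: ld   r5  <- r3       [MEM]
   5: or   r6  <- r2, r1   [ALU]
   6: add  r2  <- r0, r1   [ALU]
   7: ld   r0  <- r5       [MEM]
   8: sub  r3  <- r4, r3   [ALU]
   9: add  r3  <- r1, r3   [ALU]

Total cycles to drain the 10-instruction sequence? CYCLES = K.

CYCLES = 7

c0: i0+i1 sub.ALU;add.ALU  2-wide
c1: i2 st.MEM  no-port MEM/MEM
c2: i3 ld.MEM  no-port MEM/MEM
c3: i4+i5 ld.MEM;or.ALU  2-wide
c4: i6+i7 add.ALU;ld.MEM  2-wide
c5: i8 sub.ALU  RAW+WAW r3
c6: i9 add.ALU  tail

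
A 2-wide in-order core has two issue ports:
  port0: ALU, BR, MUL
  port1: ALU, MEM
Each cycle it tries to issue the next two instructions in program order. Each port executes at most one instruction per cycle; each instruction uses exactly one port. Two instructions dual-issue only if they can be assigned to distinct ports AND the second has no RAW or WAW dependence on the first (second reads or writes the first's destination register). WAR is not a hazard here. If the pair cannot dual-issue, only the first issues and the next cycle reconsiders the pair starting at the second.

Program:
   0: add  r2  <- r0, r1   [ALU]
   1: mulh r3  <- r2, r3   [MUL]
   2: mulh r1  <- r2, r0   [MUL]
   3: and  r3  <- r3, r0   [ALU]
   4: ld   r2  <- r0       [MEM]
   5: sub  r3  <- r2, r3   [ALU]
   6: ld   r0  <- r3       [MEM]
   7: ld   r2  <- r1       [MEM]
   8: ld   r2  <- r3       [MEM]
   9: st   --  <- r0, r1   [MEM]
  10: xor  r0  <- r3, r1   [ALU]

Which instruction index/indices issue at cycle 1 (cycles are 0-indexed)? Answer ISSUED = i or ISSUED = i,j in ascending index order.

t=0 i0:add.ALU ; RAW r2
t=1 i1:mulh.MUL ; no-port MUL/MUL
t=2 i2/i3:mulh.MUL and.ALU ; pair
t=3 i4:ld.MEM ; RAW r2
t=4 i5:sub.ALU ; RAW r3
t=5 i6:ld.MEM ; no-port MEM/MEM
t=6 i7:ld.MEM ; no-port MEM/MEM
t=7 i8:ld.MEM ; no-port MEM/MEM
t=8 i9/i10:st.MEM xor.ALU ; pair

ISSUED = 1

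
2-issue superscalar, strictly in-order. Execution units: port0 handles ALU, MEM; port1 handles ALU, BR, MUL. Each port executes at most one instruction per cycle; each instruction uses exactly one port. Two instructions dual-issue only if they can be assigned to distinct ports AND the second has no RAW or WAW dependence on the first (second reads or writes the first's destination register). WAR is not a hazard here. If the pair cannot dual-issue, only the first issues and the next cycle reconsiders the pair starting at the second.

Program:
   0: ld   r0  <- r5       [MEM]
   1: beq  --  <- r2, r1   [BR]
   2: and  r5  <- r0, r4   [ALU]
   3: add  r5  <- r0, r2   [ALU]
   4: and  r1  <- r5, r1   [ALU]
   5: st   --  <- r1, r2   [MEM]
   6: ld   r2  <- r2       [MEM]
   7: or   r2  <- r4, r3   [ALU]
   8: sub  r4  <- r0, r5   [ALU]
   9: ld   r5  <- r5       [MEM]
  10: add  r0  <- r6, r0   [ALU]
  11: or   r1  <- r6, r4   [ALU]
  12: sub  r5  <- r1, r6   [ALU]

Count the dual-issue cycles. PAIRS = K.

PAIRS = 3

  cy0 -> i0+i1 (ld.MEM/beq.BR) pair
  cy1 -> i2 (and.ALU) WAW r5
  cy2 -> i3 (add.ALU) RAW r5
  cy3 -> i4 (and.ALU) RAW r1
  cy4 -> i5 (st.MEM) no-port MEM/MEM
  cy5 -> i6 (ld.MEM) WAW r2
  cy6 -> i7+i8 (or.ALU/sub.ALU) pair
  cy7 -> i9+i10 (ld.MEM/add.ALU) pair
  cy8 -> i11 (or.ALU) RAW r1
  cy9 -> i12 (sub.ALU) tail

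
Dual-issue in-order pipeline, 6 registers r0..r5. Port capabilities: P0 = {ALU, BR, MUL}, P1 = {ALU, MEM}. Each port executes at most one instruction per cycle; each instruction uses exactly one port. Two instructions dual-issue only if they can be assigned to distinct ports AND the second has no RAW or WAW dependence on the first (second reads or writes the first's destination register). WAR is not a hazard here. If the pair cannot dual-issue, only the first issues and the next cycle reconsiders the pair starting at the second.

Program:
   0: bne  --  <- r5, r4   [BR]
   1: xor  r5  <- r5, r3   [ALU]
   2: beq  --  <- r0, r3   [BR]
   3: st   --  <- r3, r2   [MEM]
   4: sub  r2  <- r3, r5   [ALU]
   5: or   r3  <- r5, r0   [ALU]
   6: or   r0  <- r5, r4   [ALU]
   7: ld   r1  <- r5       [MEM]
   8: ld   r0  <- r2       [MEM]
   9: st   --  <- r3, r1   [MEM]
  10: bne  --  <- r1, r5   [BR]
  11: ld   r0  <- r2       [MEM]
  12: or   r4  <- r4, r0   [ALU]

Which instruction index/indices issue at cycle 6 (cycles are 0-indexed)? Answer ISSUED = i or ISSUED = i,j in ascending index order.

t=0 i0+i1:bne;xor ; pair
t=1 i2+i3:beq;st ; pair
t=2 i4+i5:sub;or ; pair
t=3 i6+i7:or;ld ; pair
t=4 i8:ld ; no-port MEM/MEM
t=5 i9+i10:st;bne ; pair
t=6 i11:ld ; RAW r0
t=7 i12:or ; tail

ISSUED = 11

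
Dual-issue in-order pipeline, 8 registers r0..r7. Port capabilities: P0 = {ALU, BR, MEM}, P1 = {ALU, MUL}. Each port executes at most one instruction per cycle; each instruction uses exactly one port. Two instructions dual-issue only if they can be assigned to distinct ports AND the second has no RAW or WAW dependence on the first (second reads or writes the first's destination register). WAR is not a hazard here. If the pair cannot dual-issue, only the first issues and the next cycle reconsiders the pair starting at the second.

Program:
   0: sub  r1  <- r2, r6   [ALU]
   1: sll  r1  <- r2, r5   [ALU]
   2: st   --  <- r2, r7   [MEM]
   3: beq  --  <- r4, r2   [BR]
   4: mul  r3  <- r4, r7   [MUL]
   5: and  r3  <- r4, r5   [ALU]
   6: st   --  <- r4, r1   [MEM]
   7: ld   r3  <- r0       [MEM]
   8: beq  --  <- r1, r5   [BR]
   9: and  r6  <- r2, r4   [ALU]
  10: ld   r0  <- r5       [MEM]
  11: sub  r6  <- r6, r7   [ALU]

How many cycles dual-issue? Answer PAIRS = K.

PAIRS = 5

t=0 i0:sub.ALU ; WAW r1
t=1 i1,i2:sll.ALU;st.MEM ; 2-wide
t=2 i3,i4:beq.BR;mul.MUL ; 2-wide
t=3 i5,i6:and.ALU;st.MEM ; 2-wide
t=4 i7:ld.MEM ; no-port MEM/BR
t=5 i8,i9:beq.BR;and.ALU ; 2-wide
t=6 i10,i11:ld.MEM;sub.ALU ; 2-wide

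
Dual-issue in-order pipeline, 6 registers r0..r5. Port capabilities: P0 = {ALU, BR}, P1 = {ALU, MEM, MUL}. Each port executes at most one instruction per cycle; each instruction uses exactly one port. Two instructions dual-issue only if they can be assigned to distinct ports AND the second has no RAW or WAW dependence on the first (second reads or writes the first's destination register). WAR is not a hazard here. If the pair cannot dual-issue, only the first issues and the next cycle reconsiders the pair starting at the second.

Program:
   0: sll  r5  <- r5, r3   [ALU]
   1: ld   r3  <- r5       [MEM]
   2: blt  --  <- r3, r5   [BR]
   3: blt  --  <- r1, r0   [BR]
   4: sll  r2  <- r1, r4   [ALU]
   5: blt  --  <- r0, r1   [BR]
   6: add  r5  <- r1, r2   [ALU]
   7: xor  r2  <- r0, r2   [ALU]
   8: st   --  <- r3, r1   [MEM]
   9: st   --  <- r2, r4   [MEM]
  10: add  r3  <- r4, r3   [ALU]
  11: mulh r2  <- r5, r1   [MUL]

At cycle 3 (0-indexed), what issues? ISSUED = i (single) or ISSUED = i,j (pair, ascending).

ISSUED = 3,4

#0 head=0: sll.ALU i0 RAW r5
#1 head=1: ld.MEM i1 RAW r3
#2 head=2: blt.BR i2 no-port BR/BR
#3 head=3: blt.BR sll.ALU i3,i4 2-wide
#4 head=5: blt.BR add.ALU i5,i6 2-wide
#5 head=7: xor.ALU st.MEM i7,i8 2-wide
#6 head=9: st.MEM add.ALU i9,i10 2-wide
#7 head=11: mulh.MUL i11 tail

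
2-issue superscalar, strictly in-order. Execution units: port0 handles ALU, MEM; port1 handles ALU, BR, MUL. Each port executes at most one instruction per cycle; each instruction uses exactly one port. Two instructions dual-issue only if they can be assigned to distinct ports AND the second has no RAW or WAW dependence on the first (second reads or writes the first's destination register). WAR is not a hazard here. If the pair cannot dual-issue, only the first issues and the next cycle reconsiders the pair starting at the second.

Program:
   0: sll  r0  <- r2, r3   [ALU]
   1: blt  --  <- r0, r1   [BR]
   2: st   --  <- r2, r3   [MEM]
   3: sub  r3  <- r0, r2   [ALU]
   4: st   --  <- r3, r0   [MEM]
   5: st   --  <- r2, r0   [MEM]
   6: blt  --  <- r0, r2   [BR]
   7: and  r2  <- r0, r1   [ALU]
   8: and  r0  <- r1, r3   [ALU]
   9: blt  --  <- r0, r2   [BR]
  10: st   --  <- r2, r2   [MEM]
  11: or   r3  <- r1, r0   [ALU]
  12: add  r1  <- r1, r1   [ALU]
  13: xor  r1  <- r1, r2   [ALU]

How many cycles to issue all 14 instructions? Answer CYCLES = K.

  cy0 -> i0 (sll.ALU) RAW r0
  cy1 -> i1,i2 (blt.BR;st.MEM) dual
  cy2 -> i3 (sub.ALU) RAW r3
  cy3 -> i4 (st.MEM) no-port MEM/MEM
  cy4 -> i5,i6 (st.MEM;blt.BR) dual
  cy5 -> i7,i8 (and.ALU;and.ALU) dual
  cy6 -> i9,i10 (blt.BR;st.MEM) dual
  cy7 -> i11,i12 (or.ALU;add.ALU) dual
  cy8 -> i13 (xor.ALU) tail

CYCLES = 9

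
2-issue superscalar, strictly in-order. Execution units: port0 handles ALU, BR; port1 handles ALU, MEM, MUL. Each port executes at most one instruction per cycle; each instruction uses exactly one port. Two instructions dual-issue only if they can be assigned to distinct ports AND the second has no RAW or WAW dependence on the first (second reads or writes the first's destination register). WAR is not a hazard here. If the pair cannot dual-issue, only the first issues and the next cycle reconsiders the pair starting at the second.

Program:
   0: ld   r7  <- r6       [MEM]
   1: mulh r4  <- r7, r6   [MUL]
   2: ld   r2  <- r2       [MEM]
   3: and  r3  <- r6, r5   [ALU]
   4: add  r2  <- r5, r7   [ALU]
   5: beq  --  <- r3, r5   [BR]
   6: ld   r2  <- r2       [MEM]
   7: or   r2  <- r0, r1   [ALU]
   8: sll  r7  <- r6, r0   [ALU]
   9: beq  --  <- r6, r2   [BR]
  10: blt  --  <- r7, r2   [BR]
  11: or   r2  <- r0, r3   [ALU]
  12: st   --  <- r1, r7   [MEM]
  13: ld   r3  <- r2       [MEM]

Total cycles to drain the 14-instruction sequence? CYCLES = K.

[0] i0  ld.MEM  -- no-port MEM/MUL
[1] i1  mulh.MUL  -- no-port MUL/MEM
[2] i2&i3  ld.MEM and.ALU  -- dual
[3] i4&i5  add.ALU beq.BR  -- dual
[4] i6  ld.MEM  -- WAW r2
[5] i7&i8  or.ALU sll.ALU  -- dual
[6] i9  beq.BR  -- no-port BR/BR
[7] i10&i11  blt.BR or.ALU  -- dual
[8] i12  st.MEM  -- no-port MEM/MEM
[9] i13  ld.MEM  -- tail

CYCLES = 10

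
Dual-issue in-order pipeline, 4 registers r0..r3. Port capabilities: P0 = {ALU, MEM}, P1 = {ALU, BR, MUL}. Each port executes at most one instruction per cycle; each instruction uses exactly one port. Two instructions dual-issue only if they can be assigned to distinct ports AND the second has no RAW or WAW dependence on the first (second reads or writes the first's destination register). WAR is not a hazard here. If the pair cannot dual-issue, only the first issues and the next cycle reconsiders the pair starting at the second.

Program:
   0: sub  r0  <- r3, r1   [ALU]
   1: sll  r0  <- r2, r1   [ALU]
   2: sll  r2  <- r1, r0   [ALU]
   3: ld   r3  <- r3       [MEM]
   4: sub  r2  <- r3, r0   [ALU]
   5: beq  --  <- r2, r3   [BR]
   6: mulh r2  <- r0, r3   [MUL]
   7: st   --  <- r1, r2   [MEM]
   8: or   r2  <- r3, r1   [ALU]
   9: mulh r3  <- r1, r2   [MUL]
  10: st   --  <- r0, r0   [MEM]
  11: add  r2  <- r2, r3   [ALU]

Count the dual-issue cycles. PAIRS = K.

[0] i0  sub  -- WAW r0
[1] i1  sll  -- RAW r0
[2] i2,i3  sll;ld  -- dual
[3] i4  sub  -- RAW r2
[4] i5  beq  -- no-port BR/MUL
[5] i6  mulh  -- RAW r2
[6] i7,i8  st;or  -- dual
[7] i9,i10  mulh;st  -- dual
[8] i11  add  -- tail

PAIRS = 3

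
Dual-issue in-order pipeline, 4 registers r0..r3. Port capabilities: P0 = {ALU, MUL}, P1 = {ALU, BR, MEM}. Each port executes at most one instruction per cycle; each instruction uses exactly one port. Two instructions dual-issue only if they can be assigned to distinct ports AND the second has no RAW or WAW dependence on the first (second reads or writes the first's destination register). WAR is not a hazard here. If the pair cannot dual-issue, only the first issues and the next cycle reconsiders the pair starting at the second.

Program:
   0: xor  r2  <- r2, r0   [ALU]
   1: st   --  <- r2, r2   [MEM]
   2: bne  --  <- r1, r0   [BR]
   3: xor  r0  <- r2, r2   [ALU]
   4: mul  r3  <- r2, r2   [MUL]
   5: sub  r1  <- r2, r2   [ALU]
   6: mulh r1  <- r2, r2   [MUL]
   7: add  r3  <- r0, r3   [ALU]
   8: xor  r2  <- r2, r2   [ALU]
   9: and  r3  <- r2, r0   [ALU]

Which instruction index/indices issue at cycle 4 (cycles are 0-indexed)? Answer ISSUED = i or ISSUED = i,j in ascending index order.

ISSUED = 6,7

t=0 i0:xor.ALU ; RAW r2
t=1 i1:st.MEM ; no-port MEM/BR
t=2 i2,i3:bne.BR;xor.ALU ; 2-wide
t=3 i4,i5:mul.MUL;sub.ALU ; 2-wide
t=4 i6,i7:mulh.MUL;add.ALU ; 2-wide
t=5 i8:xor.ALU ; RAW r2
t=6 i9:and.ALU ; tail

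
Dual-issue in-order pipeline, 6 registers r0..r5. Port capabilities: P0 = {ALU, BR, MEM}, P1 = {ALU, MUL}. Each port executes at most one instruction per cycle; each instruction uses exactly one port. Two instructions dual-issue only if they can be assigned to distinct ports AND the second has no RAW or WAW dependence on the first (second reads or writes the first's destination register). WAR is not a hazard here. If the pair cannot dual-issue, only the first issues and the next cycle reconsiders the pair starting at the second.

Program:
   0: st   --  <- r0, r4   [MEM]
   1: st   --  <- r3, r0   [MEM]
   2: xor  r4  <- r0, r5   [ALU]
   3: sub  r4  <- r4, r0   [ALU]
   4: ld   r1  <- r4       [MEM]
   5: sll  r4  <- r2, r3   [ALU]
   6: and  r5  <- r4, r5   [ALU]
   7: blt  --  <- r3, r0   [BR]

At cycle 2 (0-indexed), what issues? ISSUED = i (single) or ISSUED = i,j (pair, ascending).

ISSUED = 3

[0] i0  st.MEM  -- no-port MEM/MEM
[1] i1/i2  st.MEM;xor.ALU  -- 2-wide
[2] i3  sub.ALU  -- RAW r4
[3] i4/i5  ld.MEM;sll.ALU  -- 2-wide
[4] i6/i7  and.ALU;blt.BR  -- 2-wide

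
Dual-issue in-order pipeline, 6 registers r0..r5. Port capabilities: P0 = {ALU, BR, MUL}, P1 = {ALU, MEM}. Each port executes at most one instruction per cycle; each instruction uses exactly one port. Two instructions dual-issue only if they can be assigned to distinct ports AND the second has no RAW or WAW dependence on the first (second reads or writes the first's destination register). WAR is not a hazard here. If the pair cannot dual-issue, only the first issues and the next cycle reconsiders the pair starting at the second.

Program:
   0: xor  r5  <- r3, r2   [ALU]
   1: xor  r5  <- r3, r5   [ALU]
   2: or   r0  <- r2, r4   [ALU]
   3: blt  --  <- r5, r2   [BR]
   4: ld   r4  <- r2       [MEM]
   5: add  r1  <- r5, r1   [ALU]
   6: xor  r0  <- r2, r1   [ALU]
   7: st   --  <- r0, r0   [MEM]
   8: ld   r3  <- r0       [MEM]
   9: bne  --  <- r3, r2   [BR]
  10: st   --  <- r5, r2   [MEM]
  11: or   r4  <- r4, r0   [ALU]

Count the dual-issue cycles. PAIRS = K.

#0 head=0: xor.ALU i0 RAW+WAW r5
#1 head=1: xor.ALU+or.ALU i1/i2 dual
#2 head=3: blt.BR+ld.MEM i3/i4 dual
#3 head=5: add.ALU i5 RAW r1
#4 head=6: xor.ALU i6 RAW r0
#5 head=7: st.MEM i7 no-port MEM/MEM
#6 head=8: ld.MEM i8 RAW r3
#7 head=9: bne.BR+st.MEM i9/i10 dual
#8 head=11: or.ALU i11 tail

PAIRS = 3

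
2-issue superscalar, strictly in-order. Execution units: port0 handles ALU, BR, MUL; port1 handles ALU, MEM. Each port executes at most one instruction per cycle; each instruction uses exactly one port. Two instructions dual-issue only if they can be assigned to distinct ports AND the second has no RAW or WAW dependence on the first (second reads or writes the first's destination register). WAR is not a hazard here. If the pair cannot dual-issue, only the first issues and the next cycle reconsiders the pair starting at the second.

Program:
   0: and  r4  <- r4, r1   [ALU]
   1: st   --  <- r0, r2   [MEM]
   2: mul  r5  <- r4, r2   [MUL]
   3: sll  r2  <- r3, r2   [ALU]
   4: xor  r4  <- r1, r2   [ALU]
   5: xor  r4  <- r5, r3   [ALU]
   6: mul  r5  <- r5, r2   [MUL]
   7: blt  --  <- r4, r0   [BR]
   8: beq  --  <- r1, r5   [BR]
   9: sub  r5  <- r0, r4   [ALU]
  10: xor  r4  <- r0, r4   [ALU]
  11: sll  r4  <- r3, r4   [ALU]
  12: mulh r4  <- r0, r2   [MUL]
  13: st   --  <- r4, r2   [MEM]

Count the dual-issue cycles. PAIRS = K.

PAIRS = 4

[0] i0+i1  and/st  -- dual
[1] i2+i3  mul/sll  -- dual
[2] i4  xor  -- WAW r4
[3] i5+i6  xor/mul  -- dual
[4] i7  blt  -- no-port BR/BR
[5] i8+i9  beq/sub  -- dual
[6] i10  xor  -- RAW+WAW r4
[7] i11  sll  -- WAW r4
[8] i12  mulh  -- RAW r4
[9] i13  st  -- tail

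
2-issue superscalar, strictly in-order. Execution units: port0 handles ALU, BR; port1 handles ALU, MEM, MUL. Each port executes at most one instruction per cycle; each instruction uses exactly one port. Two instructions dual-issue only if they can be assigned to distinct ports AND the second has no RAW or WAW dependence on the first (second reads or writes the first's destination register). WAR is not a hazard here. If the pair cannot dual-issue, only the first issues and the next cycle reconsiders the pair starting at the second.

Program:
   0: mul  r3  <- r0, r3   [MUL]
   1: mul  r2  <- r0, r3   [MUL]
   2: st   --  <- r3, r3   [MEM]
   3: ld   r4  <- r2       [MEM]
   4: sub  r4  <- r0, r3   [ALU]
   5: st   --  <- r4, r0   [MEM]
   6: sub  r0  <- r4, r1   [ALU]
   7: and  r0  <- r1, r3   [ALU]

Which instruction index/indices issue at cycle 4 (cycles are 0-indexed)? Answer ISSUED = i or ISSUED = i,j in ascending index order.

#0 head=0: mul i0 no-port MUL/MUL
#1 head=1: mul i1 no-port MUL/MEM
#2 head=2: st i2 no-port MEM/MEM
#3 head=3: ld i3 WAW r4
#4 head=4: sub i4 RAW r4
#5 head=5: st sub i5/i6 2-wide
#6 head=7: and i7 tail

ISSUED = 4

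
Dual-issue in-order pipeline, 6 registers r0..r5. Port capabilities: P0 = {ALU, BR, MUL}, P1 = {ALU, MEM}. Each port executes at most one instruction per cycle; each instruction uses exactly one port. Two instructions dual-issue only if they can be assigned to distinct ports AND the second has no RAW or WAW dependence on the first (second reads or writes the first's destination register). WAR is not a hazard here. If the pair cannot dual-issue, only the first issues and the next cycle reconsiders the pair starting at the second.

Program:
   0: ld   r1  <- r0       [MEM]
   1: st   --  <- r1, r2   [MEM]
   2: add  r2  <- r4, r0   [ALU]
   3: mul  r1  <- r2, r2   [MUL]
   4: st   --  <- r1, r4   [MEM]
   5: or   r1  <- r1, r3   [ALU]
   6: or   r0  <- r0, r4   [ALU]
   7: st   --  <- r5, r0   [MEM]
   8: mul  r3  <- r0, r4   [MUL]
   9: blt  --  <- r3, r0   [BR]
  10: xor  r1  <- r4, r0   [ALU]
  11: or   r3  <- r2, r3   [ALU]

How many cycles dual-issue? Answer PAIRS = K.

#0 head=0: ld i0 no-port MEM/MEM
#1 head=1: st;add i1+i2 dual
#2 head=3: mul i3 RAW r1
#3 head=4: st;or i4+i5 dual
#4 head=6: or i6 RAW r0
#5 head=7: st;mul i7+i8 dual
#6 head=9: blt;xor i9+i10 dual
#7 head=11: or i11 tail

PAIRS = 4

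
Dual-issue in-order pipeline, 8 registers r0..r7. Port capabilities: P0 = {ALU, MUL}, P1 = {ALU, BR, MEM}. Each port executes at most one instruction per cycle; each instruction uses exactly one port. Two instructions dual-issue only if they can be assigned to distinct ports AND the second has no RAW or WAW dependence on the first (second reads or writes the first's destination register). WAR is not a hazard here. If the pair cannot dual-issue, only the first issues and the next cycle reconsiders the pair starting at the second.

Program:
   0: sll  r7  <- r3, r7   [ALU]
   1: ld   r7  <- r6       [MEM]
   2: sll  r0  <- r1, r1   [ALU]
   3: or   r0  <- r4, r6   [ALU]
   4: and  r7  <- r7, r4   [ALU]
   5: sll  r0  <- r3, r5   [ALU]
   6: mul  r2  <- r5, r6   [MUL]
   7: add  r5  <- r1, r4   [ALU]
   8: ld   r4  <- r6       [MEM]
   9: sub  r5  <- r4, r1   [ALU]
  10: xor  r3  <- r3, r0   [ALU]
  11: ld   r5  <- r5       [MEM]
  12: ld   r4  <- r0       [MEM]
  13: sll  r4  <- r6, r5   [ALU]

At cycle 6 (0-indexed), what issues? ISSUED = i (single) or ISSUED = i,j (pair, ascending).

ISSUED = 11

c0: i0 sll  WAW r7
c1: i1&i2 ld sll  2-wide
c2: i3&i4 or and  2-wide
c3: i5&i6 sll mul  2-wide
c4: i7&i8 add ld  2-wide
c5: i9&i10 sub xor  2-wide
c6: i11 ld  no-port MEM/MEM
c7: i12 ld  WAW r4
c8: i13 sll  tail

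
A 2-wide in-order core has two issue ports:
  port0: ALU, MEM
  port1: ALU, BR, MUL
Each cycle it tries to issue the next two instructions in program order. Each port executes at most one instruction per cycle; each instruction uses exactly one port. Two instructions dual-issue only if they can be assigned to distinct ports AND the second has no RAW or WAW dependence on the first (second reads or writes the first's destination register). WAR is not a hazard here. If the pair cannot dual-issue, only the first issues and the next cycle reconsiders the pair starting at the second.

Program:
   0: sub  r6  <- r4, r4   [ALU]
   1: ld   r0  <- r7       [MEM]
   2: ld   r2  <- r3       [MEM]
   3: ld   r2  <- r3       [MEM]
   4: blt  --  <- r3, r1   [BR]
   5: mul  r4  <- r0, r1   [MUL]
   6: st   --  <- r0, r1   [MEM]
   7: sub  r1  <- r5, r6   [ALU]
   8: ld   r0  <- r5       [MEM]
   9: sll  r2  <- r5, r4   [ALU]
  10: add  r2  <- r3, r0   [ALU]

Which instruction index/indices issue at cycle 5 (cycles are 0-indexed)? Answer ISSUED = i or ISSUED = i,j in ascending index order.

[0] i0&i1  sub.ALU/ld.MEM  -- pair
[1] i2  ld.MEM  -- no-port MEM/MEM
[2] i3&i4  ld.MEM/blt.BR  -- pair
[3] i5&i6  mul.MUL/st.MEM  -- pair
[4] i7&i8  sub.ALU/ld.MEM  -- pair
[5] i9  sll.ALU  -- WAW r2
[6] i10  add.ALU  -- tail

ISSUED = 9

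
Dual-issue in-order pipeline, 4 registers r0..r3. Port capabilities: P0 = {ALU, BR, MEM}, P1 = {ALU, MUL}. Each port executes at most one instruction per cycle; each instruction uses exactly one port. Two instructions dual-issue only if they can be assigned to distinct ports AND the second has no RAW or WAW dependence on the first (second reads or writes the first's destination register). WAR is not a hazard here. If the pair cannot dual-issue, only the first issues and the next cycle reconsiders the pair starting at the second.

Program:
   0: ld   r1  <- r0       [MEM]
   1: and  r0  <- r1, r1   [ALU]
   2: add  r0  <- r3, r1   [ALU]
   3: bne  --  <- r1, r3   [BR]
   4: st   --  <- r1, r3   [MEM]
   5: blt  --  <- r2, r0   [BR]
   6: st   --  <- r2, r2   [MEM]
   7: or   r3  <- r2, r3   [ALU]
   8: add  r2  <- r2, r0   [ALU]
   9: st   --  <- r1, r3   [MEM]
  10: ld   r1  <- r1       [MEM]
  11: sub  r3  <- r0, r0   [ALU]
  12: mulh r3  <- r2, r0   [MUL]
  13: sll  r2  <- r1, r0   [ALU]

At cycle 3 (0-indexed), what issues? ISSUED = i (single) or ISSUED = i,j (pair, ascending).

t=0 i0:ld ; RAW r1
t=1 i1:and ; WAW r0
t=2 i2/i3:add/bne ; 2-wide
t=3 i4:st ; no-port MEM/BR
t=4 i5:blt ; no-port BR/MEM
t=5 i6/i7:st/or ; 2-wide
t=6 i8/i9:add/st ; 2-wide
t=7 i10/i11:ld/sub ; 2-wide
t=8 i12/i13:mulh/sll ; 2-wide

ISSUED = 4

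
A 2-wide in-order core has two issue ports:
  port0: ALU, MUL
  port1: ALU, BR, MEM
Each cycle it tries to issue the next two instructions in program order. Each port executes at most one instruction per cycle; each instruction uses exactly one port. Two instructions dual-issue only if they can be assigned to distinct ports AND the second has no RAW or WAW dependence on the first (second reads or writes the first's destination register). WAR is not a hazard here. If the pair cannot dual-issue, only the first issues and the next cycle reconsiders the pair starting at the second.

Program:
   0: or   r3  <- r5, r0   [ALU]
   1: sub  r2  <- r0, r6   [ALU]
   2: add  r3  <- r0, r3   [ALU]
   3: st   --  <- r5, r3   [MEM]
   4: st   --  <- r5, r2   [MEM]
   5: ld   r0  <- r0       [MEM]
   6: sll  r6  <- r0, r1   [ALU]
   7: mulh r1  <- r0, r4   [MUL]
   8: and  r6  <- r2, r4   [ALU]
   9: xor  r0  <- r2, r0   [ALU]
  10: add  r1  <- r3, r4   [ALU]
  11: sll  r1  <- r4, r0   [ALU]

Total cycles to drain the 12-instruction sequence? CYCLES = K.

CYCLES = 9

#0 head=0: or.ALU+sub.ALU i0+i1 2-wide
#1 head=2: add.ALU i2 RAW r3
#2 head=3: st.MEM i3 no-port MEM/MEM
#3 head=4: st.MEM i4 no-port MEM/MEM
#4 head=5: ld.MEM i5 RAW r0
#5 head=6: sll.ALU+mulh.MUL i6+i7 2-wide
#6 head=8: and.ALU+xor.ALU i8+i9 2-wide
#7 head=10: add.ALU i10 WAW r1
#8 head=11: sll.ALU i11 tail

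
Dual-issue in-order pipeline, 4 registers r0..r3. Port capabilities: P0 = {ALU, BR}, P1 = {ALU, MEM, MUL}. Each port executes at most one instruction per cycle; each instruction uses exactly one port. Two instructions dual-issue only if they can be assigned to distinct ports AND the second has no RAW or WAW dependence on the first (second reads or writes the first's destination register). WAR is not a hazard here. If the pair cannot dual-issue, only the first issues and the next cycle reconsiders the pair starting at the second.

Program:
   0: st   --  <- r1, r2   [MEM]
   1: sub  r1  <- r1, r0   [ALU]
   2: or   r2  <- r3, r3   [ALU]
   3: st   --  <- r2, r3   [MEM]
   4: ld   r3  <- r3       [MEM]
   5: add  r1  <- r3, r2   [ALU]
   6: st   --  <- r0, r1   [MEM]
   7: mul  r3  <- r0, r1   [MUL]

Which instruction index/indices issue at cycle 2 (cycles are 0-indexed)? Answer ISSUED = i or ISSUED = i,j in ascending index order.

  cy0 -> i0+i1 (st+sub) dual
  cy1 -> i2 (or) RAW r2
  cy2 -> i3 (st) no-port MEM/MEM
  cy3 -> i4 (ld) RAW r3
  cy4 -> i5 (add) RAW r1
  cy5 -> i6 (st) no-port MEM/MUL
  cy6 -> i7 (mul) tail

ISSUED = 3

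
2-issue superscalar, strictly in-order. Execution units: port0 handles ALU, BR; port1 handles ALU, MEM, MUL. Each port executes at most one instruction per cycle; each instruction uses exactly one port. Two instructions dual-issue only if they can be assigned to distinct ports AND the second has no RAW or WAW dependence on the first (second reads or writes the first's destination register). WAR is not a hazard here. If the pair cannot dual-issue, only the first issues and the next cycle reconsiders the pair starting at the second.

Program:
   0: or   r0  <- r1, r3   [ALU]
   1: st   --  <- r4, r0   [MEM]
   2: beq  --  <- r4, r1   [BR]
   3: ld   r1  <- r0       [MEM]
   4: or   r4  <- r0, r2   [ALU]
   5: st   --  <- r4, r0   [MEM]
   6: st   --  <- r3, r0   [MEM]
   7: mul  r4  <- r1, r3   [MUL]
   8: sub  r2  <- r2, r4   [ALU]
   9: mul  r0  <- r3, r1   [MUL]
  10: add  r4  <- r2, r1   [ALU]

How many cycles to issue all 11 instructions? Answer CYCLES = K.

[0] i0  or  -- RAW r0
[1] i1+i2  st+beq  -- dual
[2] i3+i4  ld+or  -- dual
[3] i5  st  -- no-port MEM/MEM
[4] i6  st  -- no-port MEM/MUL
[5] i7  mul  -- RAW r4
[6] i8+i9  sub+mul  -- dual
[7] i10  add  -- tail

CYCLES = 8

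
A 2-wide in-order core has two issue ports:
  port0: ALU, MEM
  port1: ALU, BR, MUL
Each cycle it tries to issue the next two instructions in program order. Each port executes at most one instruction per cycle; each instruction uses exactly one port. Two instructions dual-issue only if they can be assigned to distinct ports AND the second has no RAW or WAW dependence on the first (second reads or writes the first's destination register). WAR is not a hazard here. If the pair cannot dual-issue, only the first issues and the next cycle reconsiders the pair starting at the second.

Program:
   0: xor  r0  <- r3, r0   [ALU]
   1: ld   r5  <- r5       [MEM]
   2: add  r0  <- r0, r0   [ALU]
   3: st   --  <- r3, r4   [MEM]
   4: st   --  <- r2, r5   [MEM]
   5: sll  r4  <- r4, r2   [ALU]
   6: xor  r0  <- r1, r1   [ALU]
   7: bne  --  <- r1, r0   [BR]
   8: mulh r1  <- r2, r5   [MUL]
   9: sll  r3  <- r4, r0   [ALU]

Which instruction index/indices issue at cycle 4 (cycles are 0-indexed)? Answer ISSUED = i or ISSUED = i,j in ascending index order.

c0: i0&i1 xor/ld  dual
c1: i2&i3 add/st  dual
c2: i4&i5 st/sll  dual
c3: i6 xor  RAW r0
c4: i7 bne  no-port BR/MUL
c5: i8&i9 mulh/sll  dual

ISSUED = 7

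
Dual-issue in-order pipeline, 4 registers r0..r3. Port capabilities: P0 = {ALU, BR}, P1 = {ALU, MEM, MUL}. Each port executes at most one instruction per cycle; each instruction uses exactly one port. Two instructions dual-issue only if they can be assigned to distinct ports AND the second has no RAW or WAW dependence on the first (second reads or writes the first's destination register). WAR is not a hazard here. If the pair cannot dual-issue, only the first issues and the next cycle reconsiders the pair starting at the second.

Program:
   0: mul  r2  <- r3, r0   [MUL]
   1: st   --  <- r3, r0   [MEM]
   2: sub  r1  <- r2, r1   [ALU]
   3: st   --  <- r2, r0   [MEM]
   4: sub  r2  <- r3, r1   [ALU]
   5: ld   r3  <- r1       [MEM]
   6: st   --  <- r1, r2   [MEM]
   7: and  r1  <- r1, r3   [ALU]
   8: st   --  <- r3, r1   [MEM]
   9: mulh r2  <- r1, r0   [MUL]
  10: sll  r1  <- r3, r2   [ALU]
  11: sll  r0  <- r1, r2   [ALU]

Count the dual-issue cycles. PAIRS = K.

0. mul.MUL @i0  | no-port MUL/MEM
1. st.MEM sub.ALU @i1,i2  | 2-wide
2. st.MEM sub.ALU @i3,i4  | 2-wide
3. ld.MEM @i5  | no-port MEM/MEM
4. st.MEM and.ALU @i6,i7  | 2-wide
5. st.MEM @i8  | no-port MEM/MUL
6. mulh.MUL @i9  | RAW r2
7. sll.ALU @i10  | RAW r1
8. sll.ALU @i11  | tail

PAIRS = 3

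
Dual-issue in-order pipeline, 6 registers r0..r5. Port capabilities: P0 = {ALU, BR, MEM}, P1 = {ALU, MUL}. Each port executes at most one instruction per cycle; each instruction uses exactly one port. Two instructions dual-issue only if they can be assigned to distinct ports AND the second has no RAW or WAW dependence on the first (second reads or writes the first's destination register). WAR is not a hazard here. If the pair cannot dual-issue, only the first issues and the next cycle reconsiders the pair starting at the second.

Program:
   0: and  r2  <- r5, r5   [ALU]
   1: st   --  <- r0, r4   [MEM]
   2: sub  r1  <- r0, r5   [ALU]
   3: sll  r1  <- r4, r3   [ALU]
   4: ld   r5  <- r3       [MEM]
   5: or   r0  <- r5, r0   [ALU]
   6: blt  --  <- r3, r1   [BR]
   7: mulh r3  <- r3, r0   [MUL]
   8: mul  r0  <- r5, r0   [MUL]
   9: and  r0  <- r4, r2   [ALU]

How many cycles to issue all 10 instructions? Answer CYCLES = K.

CYCLES = 7

t=0 i0/i1:and.ALU/st.MEM ; dual
t=1 i2:sub.ALU ; WAW r1
t=2 i3/i4:sll.ALU/ld.MEM ; dual
t=3 i5/i6:or.ALU/blt.BR ; dual
t=4 i7:mulh.MUL ; no-port MUL/MUL
t=5 i8:mul.MUL ; WAW r0
t=6 i9:and.ALU ; tail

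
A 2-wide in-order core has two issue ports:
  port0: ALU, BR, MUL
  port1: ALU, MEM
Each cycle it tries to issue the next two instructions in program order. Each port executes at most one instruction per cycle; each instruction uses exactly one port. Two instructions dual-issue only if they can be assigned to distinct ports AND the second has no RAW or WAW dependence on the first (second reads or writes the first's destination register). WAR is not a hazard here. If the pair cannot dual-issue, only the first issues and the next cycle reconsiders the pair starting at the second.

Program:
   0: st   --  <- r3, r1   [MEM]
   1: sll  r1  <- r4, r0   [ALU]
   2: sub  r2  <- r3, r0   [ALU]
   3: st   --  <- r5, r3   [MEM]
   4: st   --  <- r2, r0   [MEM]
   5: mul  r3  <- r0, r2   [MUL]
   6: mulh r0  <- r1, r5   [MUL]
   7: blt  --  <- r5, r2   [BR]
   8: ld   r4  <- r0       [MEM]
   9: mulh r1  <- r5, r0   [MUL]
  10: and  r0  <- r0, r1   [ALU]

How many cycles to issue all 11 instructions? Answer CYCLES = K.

t=0 i0,i1:st.MEM;sll.ALU ; pair
t=1 i2,i3:sub.ALU;st.MEM ; pair
t=2 i4,i5:st.MEM;mul.MUL ; pair
t=3 i6:mulh.MUL ; no-port MUL/BR
t=4 i7,i8:blt.BR;ld.MEM ; pair
t=5 i9:mulh.MUL ; RAW r1
t=6 i10:and.ALU ; tail

CYCLES = 7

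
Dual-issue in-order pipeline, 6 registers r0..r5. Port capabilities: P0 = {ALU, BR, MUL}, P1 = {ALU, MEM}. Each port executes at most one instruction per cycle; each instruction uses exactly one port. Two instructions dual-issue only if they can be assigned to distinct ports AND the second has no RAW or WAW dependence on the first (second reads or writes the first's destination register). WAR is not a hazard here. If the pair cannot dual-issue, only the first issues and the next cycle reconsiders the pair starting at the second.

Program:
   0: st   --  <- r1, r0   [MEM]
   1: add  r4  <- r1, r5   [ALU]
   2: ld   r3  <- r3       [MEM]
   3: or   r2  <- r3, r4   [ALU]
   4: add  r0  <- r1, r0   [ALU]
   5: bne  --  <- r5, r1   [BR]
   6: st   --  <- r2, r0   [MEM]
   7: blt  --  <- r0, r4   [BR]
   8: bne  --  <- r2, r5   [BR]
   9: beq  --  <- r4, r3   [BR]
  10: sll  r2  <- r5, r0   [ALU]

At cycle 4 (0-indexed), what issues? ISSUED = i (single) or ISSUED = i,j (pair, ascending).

ISSUED = 7

t=0 i0+i1:st.MEM/add.ALU ; 2-wide
t=1 i2:ld.MEM ; RAW r3
t=2 i3+i4:or.ALU/add.ALU ; 2-wide
t=3 i5+i6:bne.BR/st.MEM ; 2-wide
t=4 i7:blt.BR ; no-port BR/BR
t=5 i8:bne.BR ; no-port BR/BR
t=6 i9+i10:beq.BR/sll.ALU ; 2-wide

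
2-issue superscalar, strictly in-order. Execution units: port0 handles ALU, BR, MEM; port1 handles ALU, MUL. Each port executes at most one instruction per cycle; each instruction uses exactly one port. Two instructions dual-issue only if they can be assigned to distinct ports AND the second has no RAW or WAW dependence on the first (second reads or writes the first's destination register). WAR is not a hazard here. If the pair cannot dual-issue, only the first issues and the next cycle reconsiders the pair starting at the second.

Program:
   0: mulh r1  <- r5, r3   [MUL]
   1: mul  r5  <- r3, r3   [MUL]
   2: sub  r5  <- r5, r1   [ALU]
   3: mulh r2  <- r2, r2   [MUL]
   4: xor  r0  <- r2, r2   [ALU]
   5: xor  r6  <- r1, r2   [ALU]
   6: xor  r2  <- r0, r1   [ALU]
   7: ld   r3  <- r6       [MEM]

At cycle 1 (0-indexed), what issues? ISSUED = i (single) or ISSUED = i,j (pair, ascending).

ISSUED = 1

t=0 i0:mulh.MUL ; no-port MUL/MUL
t=1 i1:mul.MUL ; RAW+WAW r5
t=2 i2+i3:sub.ALU/mulh.MUL ; dual
t=3 i4+i5:xor.ALU/xor.ALU ; dual
t=4 i6+i7:xor.ALU/ld.MEM ; dual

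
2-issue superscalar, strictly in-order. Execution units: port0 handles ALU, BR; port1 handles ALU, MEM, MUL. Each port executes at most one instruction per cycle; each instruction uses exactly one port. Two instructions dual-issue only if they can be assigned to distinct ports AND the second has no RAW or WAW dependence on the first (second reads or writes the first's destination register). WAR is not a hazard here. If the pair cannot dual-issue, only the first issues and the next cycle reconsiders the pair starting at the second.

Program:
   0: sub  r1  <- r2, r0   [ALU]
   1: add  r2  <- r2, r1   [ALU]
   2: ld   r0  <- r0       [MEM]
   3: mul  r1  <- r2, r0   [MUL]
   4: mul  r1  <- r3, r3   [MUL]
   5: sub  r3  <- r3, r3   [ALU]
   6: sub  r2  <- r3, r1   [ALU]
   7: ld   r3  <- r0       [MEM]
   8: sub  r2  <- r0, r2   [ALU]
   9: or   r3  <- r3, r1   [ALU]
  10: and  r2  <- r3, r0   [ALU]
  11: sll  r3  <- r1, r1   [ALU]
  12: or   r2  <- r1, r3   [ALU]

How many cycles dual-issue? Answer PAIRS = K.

  cy0 -> i0 (sub) RAW r1
  cy1 -> i1/i2 (add+ld) 2-wide
  cy2 -> i3 (mul) no-port MUL/MUL
  cy3 -> i4/i5 (mul+sub) 2-wide
  cy4 -> i6/i7 (sub+ld) 2-wide
  cy5 -> i8/i9 (sub+or) 2-wide
  cy6 -> i10/i11 (and+sll) 2-wide
  cy7 -> i12 (or) tail

PAIRS = 5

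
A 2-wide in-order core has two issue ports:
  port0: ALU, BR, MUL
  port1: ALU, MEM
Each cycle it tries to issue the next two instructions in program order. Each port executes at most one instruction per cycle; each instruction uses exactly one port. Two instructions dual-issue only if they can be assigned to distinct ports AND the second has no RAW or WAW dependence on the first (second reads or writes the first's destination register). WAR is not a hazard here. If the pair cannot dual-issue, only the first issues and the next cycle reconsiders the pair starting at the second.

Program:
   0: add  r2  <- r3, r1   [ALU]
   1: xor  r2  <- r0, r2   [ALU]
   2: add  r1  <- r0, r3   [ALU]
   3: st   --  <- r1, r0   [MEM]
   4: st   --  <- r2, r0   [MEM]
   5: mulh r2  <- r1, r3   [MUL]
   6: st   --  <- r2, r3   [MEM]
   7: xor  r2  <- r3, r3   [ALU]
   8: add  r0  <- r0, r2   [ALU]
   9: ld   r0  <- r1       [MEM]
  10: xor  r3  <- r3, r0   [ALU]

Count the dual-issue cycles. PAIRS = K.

PAIRS = 3

#0 head=0: add i0 RAW+WAW r2
#1 head=1: xor;add i1,i2 2-wide
#2 head=3: st i3 no-port MEM/MEM
#3 head=4: st;mulh i4,i5 2-wide
#4 head=6: st;xor i6,i7 2-wide
#5 head=8: add i8 WAW r0
#6 head=9: ld i9 RAW r0
#7 head=10: xor i10 tail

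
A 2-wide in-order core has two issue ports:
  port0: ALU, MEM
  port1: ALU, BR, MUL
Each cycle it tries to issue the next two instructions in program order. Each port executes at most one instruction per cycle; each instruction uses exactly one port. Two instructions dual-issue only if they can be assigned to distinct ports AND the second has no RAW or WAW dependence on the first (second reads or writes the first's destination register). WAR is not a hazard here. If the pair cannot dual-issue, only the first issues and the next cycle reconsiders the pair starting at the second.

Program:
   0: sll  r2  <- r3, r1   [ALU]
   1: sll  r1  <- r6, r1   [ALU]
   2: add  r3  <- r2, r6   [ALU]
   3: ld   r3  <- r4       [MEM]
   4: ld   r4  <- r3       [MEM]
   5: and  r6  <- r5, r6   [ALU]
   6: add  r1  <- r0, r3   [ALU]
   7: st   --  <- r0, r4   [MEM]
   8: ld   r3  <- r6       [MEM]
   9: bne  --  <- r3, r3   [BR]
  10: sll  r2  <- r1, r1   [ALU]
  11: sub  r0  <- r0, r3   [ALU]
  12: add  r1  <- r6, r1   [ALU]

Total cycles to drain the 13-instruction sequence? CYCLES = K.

[0] i0/i1  sll.ALU+sll.ALU  -- pair
[1] i2  add.ALU  -- WAW r3
[2] i3  ld.MEM  -- no-port MEM/MEM
[3] i4/i5  ld.MEM+and.ALU  -- pair
[4] i6/i7  add.ALU+st.MEM  -- pair
[5] i8  ld.MEM  -- RAW r3
[6] i9/i10  bne.BR+sll.ALU  -- pair
[7] i11/i12  sub.ALU+add.ALU  -- pair

CYCLES = 8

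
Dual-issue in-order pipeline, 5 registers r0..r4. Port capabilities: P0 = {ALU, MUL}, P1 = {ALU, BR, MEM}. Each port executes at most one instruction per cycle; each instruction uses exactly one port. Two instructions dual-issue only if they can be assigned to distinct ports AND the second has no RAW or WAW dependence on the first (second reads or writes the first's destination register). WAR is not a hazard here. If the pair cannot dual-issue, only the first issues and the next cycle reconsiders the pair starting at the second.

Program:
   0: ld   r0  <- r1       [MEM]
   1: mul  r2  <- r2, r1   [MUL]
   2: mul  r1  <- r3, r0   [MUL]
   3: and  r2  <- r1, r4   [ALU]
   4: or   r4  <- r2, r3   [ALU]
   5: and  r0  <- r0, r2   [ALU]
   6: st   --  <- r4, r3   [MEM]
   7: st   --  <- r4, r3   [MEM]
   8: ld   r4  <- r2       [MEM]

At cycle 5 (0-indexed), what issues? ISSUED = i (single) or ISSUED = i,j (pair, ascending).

ISSUED = 7

c0: i0&i1 ld.MEM+mul.MUL  dual
c1: i2 mul.MUL  RAW r1
c2: i3 and.ALU  RAW r2
c3: i4&i5 or.ALU+and.ALU  dual
c4: i6 st.MEM  no-port MEM/MEM
c5: i7 st.MEM  no-port MEM/MEM
c6: i8 ld.MEM  tail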